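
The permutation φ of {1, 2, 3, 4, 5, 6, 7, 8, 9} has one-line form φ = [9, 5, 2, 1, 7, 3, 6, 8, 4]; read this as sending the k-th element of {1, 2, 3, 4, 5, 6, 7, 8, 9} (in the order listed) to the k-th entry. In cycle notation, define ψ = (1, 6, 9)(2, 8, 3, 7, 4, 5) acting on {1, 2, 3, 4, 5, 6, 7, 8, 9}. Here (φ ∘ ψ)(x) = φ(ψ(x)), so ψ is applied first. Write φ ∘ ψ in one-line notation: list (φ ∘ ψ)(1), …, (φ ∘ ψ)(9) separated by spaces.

3 8 6 7 5 4 1 2 9

Chase each element through ψ then φ: 1 → 6 → 3; 2 → 8 → 8; 3 → 7 → 6; 4 → 5 → 7; 5 → 2 → 5; 6 → 9 → 4; 7 → 4 → 1; 8 → 3 → 2; 9 → 1 → 9.
So φ ∘ ψ in one-line form is 3 8 6 7 5 4 1 2 9.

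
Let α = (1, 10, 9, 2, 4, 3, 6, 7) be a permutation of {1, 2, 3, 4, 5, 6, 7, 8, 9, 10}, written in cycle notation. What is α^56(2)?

2

2 lies in the 8-cycle (1, 10, 9, 2, 4, 3, 6, 7).
Since the cycle has length 8, α^56 acts on it the same as α^0 (56 mod 8 = 0).
So α^56(2) = 2.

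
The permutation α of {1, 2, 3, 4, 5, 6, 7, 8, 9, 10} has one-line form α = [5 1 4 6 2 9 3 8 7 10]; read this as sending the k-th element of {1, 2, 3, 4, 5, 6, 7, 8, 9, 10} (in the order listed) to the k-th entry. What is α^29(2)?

Tracing 2 → 1 → … returns to 2 after 3 steps, so 2 lies in a 3-cycle (1, 5, 2).
Since the cycle has length 3, α^29 acts on it the same as α^2 (29 mod 3 = 2).
Advancing 2 steps from 2: 2 → 1 → 5.

5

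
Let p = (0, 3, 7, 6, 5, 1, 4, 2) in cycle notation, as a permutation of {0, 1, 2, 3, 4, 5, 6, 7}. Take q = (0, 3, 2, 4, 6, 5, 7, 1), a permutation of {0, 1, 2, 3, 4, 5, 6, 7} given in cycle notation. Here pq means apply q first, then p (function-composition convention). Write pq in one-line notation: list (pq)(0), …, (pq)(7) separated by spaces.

7 3 2 0 5 6 1 4

Chase each element through q then p: 0 → 3 → 7; 1 → 0 → 3; 2 → 4 → 2; 3 → 2 → 0; 4 → 6 → 5; 5 → 7 → 6; 6 → 5 → 1; 7 → 1 → 4.
So pq in one-line form is 7 3 2 0 5 6 1 4.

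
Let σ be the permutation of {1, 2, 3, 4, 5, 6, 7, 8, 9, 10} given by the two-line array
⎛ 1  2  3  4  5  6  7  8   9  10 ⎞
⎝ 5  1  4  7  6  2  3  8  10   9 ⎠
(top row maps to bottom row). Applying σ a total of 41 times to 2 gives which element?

1

Tracing 2 → 1 → … returns to 2 after 4 steps, so 2 lies in a 4-cycle (1, 5, 6, 2).
Powers repeat with period 4 on this cycle, and 41 mod 4 = 1, so σ^41(2) = σ^1(2).
Stepping 1 place around the cycle: 2 → 1.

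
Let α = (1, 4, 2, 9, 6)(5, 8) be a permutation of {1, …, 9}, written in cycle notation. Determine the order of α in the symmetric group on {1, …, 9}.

The cycle type of α is (5, 2, 1, 1).
The order is lcm(5, 2) = 10.

10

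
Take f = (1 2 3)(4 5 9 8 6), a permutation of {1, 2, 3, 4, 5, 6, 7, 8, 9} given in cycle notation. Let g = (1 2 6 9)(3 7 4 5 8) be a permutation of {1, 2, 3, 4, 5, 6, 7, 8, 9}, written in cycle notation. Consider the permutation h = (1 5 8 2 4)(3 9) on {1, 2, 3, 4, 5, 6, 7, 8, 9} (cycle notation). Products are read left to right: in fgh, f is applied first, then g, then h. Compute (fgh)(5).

5

Apply the permutations in order: f(5) = 9, then g(9) = 1, then h(1) = 5. So (fgh)(5) = 5.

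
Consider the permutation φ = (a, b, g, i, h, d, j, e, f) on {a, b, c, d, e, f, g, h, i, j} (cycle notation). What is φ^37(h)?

h lies in the 9-cycle (a, b, g, i, h, d, j, e, f).
Powers repeat with period 9 on this cycle, and 37 mod 9 = 1, so φ^37(h) = φ^1(h).
Stepping 1 place around the cycle: h → d.

d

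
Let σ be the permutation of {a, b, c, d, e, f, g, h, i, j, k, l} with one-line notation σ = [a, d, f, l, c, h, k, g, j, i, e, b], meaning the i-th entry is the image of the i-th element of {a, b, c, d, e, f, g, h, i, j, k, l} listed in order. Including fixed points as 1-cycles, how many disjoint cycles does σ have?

4

The cycle decomposition is (a)(b d l)(c f h g k e)(i j), which has 4 cycles (counting 1-cycles).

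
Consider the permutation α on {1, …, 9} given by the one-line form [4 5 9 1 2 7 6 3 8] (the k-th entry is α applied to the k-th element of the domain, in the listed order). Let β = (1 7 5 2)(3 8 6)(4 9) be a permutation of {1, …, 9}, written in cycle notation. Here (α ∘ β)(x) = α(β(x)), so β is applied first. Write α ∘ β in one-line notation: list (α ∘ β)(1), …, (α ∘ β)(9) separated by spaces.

6 4 3 8 5 9 2 7 1

For each element, apply β then α: 1 → 7 → 6; 2 → 1 → 4; 3 → 8 → 3; 4 → 9 → 8; 5 → 2 → 5; 6 → 3 → 9; 7 → 5 → 2; 8 → 6 → 7; 9 → 4 → 1.
Collecting the images, α ∘ β = [6 4 3 8 5 9 2 7 1].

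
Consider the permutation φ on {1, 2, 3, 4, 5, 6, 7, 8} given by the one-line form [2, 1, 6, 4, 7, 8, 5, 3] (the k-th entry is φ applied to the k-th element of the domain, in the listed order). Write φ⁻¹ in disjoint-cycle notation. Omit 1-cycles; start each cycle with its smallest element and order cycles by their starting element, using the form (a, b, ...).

First write φ in disjoint cycles: (1, 2)(3, 6, 8)(5, 7).
The inverse reverses every cycle; in canonical form, φ⁻¹ = (1, 2)(3, 8, 6)(5, 7).

(1, 2)(3, 8, 6)(5, 7)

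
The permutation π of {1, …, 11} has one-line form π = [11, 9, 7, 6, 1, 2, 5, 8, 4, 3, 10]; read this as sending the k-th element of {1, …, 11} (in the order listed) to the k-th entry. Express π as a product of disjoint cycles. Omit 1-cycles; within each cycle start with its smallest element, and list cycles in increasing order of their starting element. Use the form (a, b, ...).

(1, 11, 10, 3, 7, 5)(2, 9, 4, 6)

From 1: 1 → 11 → 10 → 3 → 7 → 5 → 1, closing the cycle (1, 11, 10, 3, 7, 5).
Continuing from each remaining unvisited element yields (1, 11, 10, 3, 7, 5)(2, 9, 4, 6).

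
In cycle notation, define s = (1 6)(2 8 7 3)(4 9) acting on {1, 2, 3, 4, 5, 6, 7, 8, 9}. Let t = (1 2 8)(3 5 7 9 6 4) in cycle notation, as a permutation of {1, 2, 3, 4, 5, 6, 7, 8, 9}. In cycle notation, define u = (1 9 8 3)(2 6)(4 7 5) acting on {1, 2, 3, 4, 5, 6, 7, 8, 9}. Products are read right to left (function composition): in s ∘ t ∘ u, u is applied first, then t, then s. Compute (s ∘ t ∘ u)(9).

6

Apply the permutations in order: u(9) = 8, then t(8) = 1, then s(1) = 6. So (s ∘ t ∘ u)(9) = 6.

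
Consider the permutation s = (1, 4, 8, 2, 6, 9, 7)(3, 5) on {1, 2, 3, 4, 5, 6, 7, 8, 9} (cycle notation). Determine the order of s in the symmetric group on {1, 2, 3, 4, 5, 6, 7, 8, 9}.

The cycle type of s is (7, 2).
The order of s is the least common multiple of its cycle lengths: lcm(7, 2) = 14.

14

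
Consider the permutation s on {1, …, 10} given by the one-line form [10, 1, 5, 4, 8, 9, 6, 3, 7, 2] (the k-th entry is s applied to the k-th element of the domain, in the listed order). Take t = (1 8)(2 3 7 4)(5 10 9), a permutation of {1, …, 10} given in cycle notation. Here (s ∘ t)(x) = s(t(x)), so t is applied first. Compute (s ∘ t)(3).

6

t(3) = 7, then s(7) = 6; composing gives (s ∘ t)(3) = 6.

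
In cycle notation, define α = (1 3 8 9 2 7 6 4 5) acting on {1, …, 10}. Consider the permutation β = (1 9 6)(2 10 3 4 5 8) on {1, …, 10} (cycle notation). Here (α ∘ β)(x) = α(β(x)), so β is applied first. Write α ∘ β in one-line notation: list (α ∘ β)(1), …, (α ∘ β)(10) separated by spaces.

(α ∘ β)(x) = α(β(x)). Computing each image: α(β(1)) = α(9) = 2, α(β(2)) = α(10) = 10, α(β(3)) = α(4) = 5, α(β(4)) = α(5) = 1, α(β(5)) = α(8) = 9, α(β(6)) = α(1) = 3, α(β(7)) = α(7) = 6, α(β(8)) = α(2) = 7, α(β(9)) = α(6) = 4, α(β(10)) = α(3) = 8.
Hence α ∘ β = [2 10 5 1 9 3 6 7 4 8].

2 10 5 1 9 3 6 7 4 8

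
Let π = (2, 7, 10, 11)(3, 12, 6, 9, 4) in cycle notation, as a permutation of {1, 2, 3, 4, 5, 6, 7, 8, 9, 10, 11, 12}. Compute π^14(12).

3

12 lies in the 5-cycle (3, 12, 6, 9, 4).
On a 5-cycle, π^5 is the identity, so π^14 = π^4 there (14 ≡ 4 mod 5).
Stepping 4 places around the cycle: 12 → 6 → 9 → 4 → 3.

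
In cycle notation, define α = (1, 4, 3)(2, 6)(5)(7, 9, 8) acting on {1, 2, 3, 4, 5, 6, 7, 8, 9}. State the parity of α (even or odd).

odd

The cycle lengths are 3, 3, 2, 1.
A cycle of length ℓ contributes ℓ−1 transpositions, so α is a product of 2 + 2 + 1 = 5 transpositions — odd.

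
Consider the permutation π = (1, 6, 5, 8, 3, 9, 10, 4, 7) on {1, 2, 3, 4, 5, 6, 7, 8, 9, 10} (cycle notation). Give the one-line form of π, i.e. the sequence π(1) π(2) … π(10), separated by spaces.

Reading each image from the cycles: 1↦6, 2↦2, 3↦9, 4↦7, 5↦8, 6↦5, 7↦1, 8↦3, 9↦10, 10↦4.
So the one-line form is 6 2 9 7 8 5 1 3 10 4.

6 2 9 7 8 5 1 3 10 4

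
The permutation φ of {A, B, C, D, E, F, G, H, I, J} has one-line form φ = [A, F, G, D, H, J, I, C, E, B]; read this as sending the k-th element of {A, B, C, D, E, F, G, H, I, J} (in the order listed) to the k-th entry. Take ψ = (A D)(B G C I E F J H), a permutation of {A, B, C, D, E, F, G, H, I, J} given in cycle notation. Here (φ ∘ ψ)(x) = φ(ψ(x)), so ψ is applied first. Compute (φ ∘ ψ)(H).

F

(φ ∘ ψ)(H) = φ(ψ(H)). ψ(H) = B, then φ(B) = F. So (φ ∘ ψ)(H) = F.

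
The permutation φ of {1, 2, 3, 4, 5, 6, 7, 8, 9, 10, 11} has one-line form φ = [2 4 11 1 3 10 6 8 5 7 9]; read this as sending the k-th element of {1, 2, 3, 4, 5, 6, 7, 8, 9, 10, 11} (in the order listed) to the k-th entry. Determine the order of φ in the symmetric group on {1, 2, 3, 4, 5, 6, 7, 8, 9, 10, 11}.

12

Decomposing into disjoint cycles gives cycle lengths 4, 3, 3, 1.
The order of φ is the least common multiple of its cycle lengths: lcm(4, 3, 3) = 12.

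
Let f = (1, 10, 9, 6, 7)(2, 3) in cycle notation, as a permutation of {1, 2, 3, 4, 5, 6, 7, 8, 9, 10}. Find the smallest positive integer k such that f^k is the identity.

The cycle type of f is (5, 2, 1, 1, 1).
Since disjoint cycles commute, ord(f) = lcm(5, 2) = 10.

10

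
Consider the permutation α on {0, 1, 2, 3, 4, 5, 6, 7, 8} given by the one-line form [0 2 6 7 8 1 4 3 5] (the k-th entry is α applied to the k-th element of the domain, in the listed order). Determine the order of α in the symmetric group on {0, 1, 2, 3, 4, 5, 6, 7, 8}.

6

Writing α as disjoint cycles, the cycle lengths are 6, 2, 1.
The order is lcm(6, 2) = 6.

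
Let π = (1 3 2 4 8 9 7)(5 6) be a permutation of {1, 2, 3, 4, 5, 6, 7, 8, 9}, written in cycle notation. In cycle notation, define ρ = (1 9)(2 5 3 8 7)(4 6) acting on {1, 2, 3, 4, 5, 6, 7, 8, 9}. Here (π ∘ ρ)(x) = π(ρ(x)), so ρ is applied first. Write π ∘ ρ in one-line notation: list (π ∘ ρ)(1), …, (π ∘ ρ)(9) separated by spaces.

7 6 9 5 2 8 4 1 3

(π ∘ ρ)(x) = π(ρ(x)). Computing each image: π(ρ(1)) = π(9) = 7, π(ρ(2)) = π(5) = 6, π(ρ(3)) = π(8) = 9, π(ρ(4)) = π(6) = 5, π(ρ(5)) = π(3) = 2, π(ρ(6)) = π(4) = 8, π(ρ(7)) = π(2) = 4, π(ρ(8)) = π(7) = 1, π(ρ(9)) = π(1) = 3.
Hence π ∘ ρ = [7 6 9 5 2 8 4 1 3].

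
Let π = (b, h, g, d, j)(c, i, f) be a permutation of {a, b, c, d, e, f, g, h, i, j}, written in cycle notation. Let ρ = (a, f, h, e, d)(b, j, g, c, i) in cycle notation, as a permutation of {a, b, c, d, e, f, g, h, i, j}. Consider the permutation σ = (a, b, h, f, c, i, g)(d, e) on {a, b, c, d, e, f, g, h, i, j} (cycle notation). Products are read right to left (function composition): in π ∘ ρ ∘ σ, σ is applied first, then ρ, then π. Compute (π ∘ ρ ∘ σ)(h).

g

Apply the permutations in order: σ(h) = f, then ρ(f) = h, then π(h) = g. So (π ∘ ρ ∘ σ)(h) = g.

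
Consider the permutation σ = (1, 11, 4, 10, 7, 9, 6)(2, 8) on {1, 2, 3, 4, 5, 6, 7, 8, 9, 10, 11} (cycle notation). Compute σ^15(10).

10 lies in the 7-cycle (1, 11, 4, 10, 7, 9, 6).
On a 7-cycle, σ^7 is the identity, so σ^15 = σ^1 there (15 ≡ 1 mod 7).
Advancing 1 step from 10: 10 → 7.

7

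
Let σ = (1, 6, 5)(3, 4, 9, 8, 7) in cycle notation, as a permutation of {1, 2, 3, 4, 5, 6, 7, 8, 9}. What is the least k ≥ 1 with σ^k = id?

15

The cycle type of σ is (5, 3, 1).
The order of σ is the least common multiple of its cycle lengths: lcm(5, 3) = 15.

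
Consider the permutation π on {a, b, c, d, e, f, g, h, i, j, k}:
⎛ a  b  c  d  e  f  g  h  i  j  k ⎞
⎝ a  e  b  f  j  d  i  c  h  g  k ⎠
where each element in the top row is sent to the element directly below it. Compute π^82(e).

Tracing e → j → … returns to e after 7 steps, so e lies in a 7-cycle (b e j g i h c).
On a 7-cycle, π^7 is the identity, so π^82 = π^5 there (82 ≡ 5 mod 7).
Stepping 5 places around the cycle: e → j → g → i → h → c.

c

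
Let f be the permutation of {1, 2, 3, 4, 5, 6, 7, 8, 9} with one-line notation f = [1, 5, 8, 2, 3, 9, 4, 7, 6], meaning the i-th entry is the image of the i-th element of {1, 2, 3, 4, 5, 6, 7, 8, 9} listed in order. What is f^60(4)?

4

Tracing 4 → 2 → … returns to 4 after 6 steps, so 4 lies in a 6-cycle (2 5 3 8 7 4).
On a 6-cycle, f^6 is the identity, so f^60 = f^0 there (60 ≡ 0 mod 6).
So f^60(4) = 4.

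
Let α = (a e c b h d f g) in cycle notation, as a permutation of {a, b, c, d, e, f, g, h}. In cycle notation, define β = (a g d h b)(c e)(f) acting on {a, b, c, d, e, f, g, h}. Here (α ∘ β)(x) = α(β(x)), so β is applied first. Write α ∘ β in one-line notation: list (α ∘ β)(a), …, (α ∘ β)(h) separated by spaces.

a e c d b g f h

For each element, apply β then α: a → g → a; b → a → e; c → e → c; d → h → d; e → c → b; f → f → g; g → d → f; h → b → h.
Collecting the images, α ∘ β = [a e c d b g f h].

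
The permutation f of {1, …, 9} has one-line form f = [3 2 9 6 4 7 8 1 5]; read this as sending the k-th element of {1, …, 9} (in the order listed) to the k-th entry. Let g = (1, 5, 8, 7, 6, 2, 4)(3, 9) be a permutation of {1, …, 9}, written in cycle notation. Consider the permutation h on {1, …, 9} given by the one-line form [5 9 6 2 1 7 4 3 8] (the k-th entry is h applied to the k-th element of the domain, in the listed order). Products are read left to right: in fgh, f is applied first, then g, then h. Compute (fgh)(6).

7

Chase 6: f(6) = 7; g(7) = 6; h(6) = 7. Hence (fgh)(6) = 7.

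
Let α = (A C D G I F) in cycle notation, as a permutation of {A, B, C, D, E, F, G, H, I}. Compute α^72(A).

A

A lies in the 6-cycle (A C D G I F).
Since the cycle has length 6, α^72 acts on it the same as α^0 (72 mod 6 = 0).
So α^72(A) = A.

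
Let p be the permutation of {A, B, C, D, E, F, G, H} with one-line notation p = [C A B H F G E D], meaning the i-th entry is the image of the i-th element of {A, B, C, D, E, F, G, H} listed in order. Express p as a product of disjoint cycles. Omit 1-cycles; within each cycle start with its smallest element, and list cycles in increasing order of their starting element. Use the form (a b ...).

(A C B)(D H)(E F G)

From A: A → C → B → A, closing the cycle (A C B).
Repeating from the next unused element and collecting all non-trivial cycles gives (A C B)(D H)(E F G).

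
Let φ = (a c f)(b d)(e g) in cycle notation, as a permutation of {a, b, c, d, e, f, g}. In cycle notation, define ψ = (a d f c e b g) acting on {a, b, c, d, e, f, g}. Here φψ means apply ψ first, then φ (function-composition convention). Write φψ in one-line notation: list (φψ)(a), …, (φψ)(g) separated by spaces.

b e g a d f c

(φψ)(x) = φ(ψ(x)). Computing each image: φ(ψ(a)) = φ(d) = b, φ(ψ(b)) = φ(g) = e, φ(ψ(c)) = φ(e) = g, φ(ψ(d)) = φ(f) = a, φ(ψ(e)) = φ(b) = d, φ(ψ(f)) = φ(c) = f, φ(ψ(g)) = φ(a) = c.
Hence φψ = [b e g a d f c].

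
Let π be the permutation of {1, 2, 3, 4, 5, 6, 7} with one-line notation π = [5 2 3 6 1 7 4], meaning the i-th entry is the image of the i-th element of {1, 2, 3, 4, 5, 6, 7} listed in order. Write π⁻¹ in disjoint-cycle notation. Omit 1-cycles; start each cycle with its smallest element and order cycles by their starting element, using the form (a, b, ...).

(1, 5)(4, 7, 6)

First write π in disjoint cycles: (1, 5)(4, 6, 7).
Reversing each cycle (and rotating so the smallest element leads) gives π⁻¹ = (1, 5)(4, 7, 6).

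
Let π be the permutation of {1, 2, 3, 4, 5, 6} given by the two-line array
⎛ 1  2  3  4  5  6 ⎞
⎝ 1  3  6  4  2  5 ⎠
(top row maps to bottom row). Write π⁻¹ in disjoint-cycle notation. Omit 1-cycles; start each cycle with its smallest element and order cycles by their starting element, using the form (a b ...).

First write π in disjoint cycles: (2 3 6 5).
The inverse reverses every cycle; in canonical form, π⁻¹ = (2 5 6 3).

(2 5 6 3)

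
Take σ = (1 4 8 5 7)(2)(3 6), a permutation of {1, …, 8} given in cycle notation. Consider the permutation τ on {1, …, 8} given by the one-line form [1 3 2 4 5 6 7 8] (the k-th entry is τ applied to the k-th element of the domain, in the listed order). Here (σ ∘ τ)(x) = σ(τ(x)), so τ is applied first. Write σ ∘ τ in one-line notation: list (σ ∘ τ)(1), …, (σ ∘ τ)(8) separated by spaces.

Chase each element through τ then σ: 1 → 1 → 4; 2 → 3 → 6; 3 → 2 → 2; 4 → 4 → 8; 5 → 5 → 7; 6 → 6 → 3; 7 → 7 → 1; 8 → 8 → 5.
So σ ∘ τ in one-line form is 4 6 2 8 7 3 1 5.

4 6 2 8 7 3 1 5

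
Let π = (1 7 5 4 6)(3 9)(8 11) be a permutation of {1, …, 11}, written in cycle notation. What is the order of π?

10

The disjoint cycles have lengths 5, 2, 2, 1, 1.
Since disjoint cycles commute, ord(π) = lcm(5, 2, 2) = 10.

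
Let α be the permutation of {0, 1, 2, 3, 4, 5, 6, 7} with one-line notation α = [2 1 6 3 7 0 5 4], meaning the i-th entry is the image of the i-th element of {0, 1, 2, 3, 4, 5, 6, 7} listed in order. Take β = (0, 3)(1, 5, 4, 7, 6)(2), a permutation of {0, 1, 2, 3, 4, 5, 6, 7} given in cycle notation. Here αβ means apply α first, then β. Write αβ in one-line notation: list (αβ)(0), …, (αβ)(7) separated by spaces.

2 5 1 0 6 3 4 7

For each element, apply α then β: 0 → 2 → 2; 1 → 1 → 5; 2 → 6 → 1; 3 → 3 → 0; 4 → 7 → 6; 5 → 0 → 3; 6 → 5 → 4; 7 → 4 → 7.
Collecting the images, αβ = [2 5 1 0 6 3 4 7].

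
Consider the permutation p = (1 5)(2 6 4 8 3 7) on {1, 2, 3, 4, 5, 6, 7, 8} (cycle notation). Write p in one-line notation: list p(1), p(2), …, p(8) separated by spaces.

Image by image: 1→5, 2→6, 3→7, 4→8, 5→1, 6→4, 7→2, 8→3.
Listing these in domain order gives 5 6 7 8 1 4 2 3.

5 6 7 8 1 4 2 3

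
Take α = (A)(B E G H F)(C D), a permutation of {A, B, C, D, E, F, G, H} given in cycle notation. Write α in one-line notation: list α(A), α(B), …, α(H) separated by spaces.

Image by image: A↦A, B↦E, C↦D, D↦C, E↦G, F↦B, G↦H, H↦F.
So the one-line form is A E D C G B H F.

A E D C G B H F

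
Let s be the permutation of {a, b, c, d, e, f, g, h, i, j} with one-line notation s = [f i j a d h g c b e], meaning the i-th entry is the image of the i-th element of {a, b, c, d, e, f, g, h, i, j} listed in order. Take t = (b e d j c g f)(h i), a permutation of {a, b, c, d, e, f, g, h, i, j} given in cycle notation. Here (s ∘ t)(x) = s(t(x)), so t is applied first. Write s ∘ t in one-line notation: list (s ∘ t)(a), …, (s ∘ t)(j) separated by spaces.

f d g e a i h b c j

(s ∘ t)(x) = s(t(x)). Computing each image: s(t(a)) = s(a) = f, s(t(b)) = s(e) = d, s(t(c)) = s(g) = g, s(t(d)) = s(j) = e, s(t(e)) = s(d) = a, s(t(f)) = s(b) = i, s(t(g)) = s(f) = h, s(t(h)) = s(i) = b, s(t(i)) = s(h) = c, s(t(j)) = s(c) = j.
Hence s ∘ t = [f d g e a i h b c j].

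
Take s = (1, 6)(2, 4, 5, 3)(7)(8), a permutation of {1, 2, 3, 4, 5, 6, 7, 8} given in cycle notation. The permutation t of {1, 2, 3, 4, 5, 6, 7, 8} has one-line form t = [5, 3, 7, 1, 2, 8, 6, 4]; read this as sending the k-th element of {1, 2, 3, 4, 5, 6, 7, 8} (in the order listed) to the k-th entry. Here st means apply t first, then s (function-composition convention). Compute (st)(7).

1

t(7) = 6, then s(6) = 1; composing gives (st)(7) = 1.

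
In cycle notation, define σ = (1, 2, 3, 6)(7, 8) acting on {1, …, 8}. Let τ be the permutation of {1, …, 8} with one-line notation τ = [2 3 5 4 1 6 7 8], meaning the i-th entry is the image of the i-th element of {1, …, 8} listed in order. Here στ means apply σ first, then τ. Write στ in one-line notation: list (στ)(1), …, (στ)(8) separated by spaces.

For each element, apply σ then τ: 1 → 2 → 3; 2 → 3 → 5; 3 → 6 → 6; 4 → 4 → 4; 5 → 5 → 1; 6 → 1 → 2; 7 → 8 → 8; 8 → 7 → 7.
So στ in one-line form is 3 5 6 4 1 2 8 7.

3 5 6 4 1 2 8 7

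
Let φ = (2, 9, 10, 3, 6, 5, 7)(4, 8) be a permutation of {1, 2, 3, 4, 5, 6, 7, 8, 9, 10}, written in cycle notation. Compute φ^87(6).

2

6 lies in the 7-cycle (2, 9, 10, 3, 6, 5, 7).
On a 7-cycle, φ^7 is the identity, so φ^87 = φ^3 there (87 ≡ 3 mod 7).
Advancing 3 steps from 6: 6 → 5 → 7 → 2.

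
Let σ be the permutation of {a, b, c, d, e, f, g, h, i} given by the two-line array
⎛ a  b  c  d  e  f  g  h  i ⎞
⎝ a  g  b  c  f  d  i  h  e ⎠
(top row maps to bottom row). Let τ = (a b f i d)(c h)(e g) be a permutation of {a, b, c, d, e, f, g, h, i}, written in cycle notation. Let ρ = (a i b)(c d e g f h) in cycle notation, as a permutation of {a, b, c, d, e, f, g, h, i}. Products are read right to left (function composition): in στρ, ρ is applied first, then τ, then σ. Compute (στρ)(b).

g

Apply the permutations in order: ρ(b) = a, then τ(a) = b, then σ(b) = g. So (στρ)(b) = g.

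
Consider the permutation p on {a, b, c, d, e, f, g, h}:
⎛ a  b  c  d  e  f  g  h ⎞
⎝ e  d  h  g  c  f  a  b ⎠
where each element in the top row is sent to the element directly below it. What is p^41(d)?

b

Tracing d → g → … returns to d after 7 steps, so d lies in a 7-cycle (a, e, c, h, b, d, g).
Powers repeat with period 7 on this cycle, and 41 mod 7 = 6, so p^41(d) = p^6(d).
Stepping 6 places around the cycle: d → g → a → e → c → h → b.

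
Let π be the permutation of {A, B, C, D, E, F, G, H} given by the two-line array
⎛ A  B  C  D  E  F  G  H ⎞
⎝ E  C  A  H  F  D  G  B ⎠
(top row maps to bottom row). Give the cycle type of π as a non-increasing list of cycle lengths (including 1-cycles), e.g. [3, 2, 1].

[7, 1]

The disjoint cycles are (A, E, F, D, H, B, C)(G), with lengths 7, 1 in non-increasing order.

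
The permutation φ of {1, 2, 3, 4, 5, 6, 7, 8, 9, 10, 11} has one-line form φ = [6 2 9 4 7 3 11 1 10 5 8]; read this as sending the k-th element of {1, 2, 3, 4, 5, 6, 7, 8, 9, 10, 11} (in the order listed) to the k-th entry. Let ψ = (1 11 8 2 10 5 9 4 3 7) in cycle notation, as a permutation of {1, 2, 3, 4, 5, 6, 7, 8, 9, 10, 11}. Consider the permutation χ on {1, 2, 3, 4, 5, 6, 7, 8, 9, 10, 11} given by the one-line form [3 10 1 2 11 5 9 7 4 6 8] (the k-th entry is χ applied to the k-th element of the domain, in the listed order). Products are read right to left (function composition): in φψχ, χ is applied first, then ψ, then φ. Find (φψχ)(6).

(φψχ)(6) = φ(ψ(χ(6))). χ(6) = 5, then ψ(5) = 9, then φ(9) = 10, so the result is 10.

10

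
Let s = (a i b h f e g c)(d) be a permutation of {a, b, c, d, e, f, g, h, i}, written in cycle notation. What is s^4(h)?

h lies in the 8-cycle (a i b h f e g c).
Stepping 4 places around the cycle: h → f → e → g → c.

c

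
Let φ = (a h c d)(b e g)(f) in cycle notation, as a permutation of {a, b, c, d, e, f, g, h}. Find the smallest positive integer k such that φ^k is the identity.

The disjoint cycles have lengths 4, 3, 1.
Since disjoint cycles commute, ord(φ) = lcm(4, 3) = 12.

12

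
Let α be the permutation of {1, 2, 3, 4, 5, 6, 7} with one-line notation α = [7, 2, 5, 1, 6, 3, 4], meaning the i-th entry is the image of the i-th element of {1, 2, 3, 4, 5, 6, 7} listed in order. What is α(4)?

4 is element number 4 of the domain, and entry number 4 of the one-line form is 1, so α(4) = 1.

1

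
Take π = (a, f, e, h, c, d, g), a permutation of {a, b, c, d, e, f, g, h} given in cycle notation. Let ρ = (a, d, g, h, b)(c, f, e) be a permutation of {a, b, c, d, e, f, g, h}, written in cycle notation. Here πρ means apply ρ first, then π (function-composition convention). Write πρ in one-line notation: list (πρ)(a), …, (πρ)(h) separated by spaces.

g f e a d h c b

(πρ)(x) = π(ρ(x)). Computing each image: π(ρ(a)) = π(d) = g, π(ρ(b)) = π(a) = f, π(ρ(c)) = π(f) = e, π(ρ(d)) = π(g) = a, π(ρ(e)) = π(c) = d, π(ρ(f)) = π(e) = h, π(ρ(g)) = π(h) = c, π(ρ(h)) = π(b) = b.
Hence πρ = [g f e a d h c b].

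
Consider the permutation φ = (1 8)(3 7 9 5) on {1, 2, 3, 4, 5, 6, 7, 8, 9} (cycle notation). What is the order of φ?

The disjoint cycles have lengths 4, 2, 1, 1, 1.
The order of φ is the least common multiple of its cycle lengths: lcm(4, 2) = 4.

4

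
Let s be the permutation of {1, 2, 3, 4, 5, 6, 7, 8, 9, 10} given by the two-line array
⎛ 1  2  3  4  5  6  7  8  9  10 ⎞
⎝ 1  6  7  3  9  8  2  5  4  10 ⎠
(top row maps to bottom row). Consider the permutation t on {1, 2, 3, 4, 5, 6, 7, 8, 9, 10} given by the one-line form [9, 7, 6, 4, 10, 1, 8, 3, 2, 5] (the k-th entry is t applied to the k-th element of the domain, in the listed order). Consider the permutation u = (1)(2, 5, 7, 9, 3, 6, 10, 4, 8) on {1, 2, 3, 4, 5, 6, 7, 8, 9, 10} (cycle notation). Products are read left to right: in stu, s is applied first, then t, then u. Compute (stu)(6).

Apply the permutations in order: s(6) = 8, then t(8) = 3, then u(3) = 6. So (stu)(6) = 6.

6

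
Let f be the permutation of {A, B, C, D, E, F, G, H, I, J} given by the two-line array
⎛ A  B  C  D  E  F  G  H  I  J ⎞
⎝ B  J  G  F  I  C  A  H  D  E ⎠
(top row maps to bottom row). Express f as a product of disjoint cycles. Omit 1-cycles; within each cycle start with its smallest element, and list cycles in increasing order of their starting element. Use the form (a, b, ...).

(A, B, J, E, I, D, F, C, G)

From A: A → B → J → E → I → D → F → C → G → A, closing the cycle (A, B, J, E, I, D, F, C, G).
Continuing from each remaining unvisited element yields (A, B, J, E, I, D, F, C, G).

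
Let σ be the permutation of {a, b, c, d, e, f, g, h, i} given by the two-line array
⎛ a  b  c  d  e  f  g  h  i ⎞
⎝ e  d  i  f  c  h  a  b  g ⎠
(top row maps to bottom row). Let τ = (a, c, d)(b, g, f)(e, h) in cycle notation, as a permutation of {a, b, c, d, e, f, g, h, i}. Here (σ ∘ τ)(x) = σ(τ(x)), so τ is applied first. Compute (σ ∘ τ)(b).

τ(b) = g, then σ(g) = a; composing gives (σ ∘ τ)(b) = a.

a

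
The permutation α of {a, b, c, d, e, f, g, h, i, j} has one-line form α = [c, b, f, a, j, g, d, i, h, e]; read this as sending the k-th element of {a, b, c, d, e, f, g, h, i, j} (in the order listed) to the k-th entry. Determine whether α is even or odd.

even

In disjoint-cycle form the cycle lengths are 5, 2, 2, 1.
A cycle is odd iff its length is even; α has 2 even-length cycles, so sgn(α) = (−1)^2 and α is even.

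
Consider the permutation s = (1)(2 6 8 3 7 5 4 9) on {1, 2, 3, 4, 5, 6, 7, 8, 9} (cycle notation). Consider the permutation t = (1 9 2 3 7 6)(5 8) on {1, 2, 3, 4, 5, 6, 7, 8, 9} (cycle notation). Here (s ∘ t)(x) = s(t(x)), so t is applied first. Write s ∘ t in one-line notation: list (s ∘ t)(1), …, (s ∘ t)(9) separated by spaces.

2 7 5 9 3 1 8 4 6

(s ∘ t)(x) = s(t(x)). Computing each image: s(t(1)) = s(9) = 2, s(t(2)) = s(3) = 7, s(t(3)) = s(7) = 5, s(t(4)) = s(4) = 9, s(t(5)) = s(8) = 3, s(t(6)) = s(1) = 1, s(t(7)) = s(6) = 8, s(t(8)) = s(5) = 4, s(t(9)) = s(2) = 6.
Hence s ∘ t = [2 7 5 9 3 1 8 4 6].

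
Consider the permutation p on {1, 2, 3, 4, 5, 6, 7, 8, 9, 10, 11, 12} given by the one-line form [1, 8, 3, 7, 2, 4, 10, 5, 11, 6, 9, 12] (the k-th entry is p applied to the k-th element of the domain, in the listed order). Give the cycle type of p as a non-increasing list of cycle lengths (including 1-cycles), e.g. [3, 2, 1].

The disjoint cycles are (1)(2 8 5)(3)(4 7 10 6)(9 11)(12), with lengths 4, 3, 2, 1, 1, 1 in non-increasing order.

[4, 3, 2, 1, 1, 1]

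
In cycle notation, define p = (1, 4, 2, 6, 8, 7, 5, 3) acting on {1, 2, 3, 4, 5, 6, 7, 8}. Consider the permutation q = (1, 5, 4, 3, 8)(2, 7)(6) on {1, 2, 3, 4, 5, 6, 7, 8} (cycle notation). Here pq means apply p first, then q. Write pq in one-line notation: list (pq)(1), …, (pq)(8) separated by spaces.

Chase each element through p then q: 1 → 4 → 3; 2 → 6 → 6; 3 → 1 → 5; 4 → 2 → 7; 5 → 3 → 8; 6 → 8 → 1; 7 → 5 → 4; 8 → 7 → 2.
So pq in one-line form is 3 6 5 7 8 1 4 2.

3 6 5 7 8 1 4 2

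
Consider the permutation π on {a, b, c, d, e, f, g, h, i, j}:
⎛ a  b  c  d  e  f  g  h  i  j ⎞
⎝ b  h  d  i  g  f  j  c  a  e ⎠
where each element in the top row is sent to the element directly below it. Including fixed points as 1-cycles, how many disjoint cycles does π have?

3

The cycle decomposition is (a, b, h, c, d, i)(e, g, j)(f), which has 3 cycles (counting 1-cycles).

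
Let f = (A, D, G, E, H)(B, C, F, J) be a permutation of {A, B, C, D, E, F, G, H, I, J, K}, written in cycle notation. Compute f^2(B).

B lies in the 4-cycle (B, C, F, J).
Stepping 2 places around the cycle: B → C → F.

F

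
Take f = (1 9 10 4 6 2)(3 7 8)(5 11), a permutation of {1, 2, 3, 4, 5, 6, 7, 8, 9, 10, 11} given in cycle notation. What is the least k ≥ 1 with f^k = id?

6

The disjoint cycles have lengths 6, 3, 2.
The order is lcm(6, 3, 2) = 6.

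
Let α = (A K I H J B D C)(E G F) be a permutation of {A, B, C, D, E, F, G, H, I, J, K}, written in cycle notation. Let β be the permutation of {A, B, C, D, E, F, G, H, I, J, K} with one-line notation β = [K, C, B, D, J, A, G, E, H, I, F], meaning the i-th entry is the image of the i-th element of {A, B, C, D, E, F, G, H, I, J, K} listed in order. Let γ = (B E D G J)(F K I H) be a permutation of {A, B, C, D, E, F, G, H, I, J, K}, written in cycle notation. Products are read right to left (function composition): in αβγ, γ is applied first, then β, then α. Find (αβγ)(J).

A

Apply the permutations in order: γ(J) = B, then β(B) = C, then α(C) = A. So (αβγ)(J) = A.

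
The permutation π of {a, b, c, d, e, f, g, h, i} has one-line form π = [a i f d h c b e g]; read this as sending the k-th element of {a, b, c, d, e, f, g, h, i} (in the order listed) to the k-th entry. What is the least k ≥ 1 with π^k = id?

6

Writing π as disjoint cycles, the cycle lengths are 3, 2, 2, 1, 1.
The order of π is the least common multiple of its cycle lengths: lcm(3, 2, 2) = 6.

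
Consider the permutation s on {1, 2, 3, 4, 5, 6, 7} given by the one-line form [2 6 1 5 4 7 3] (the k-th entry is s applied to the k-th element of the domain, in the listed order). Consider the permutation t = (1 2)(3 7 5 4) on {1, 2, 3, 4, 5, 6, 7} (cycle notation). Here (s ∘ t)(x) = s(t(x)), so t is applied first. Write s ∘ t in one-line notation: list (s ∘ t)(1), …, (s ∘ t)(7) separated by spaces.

6 2 3 1 5 7 4

(s ∘ t)(x) = s(t(x)). Computing each image: s(t(1)) = s(2) = 6, s(t(2)) = s(1) = 2, s(t(3)) = s(7) = 3, s(t(4)) = s(3) = 1, s(t(5)) = s(4) = 5, s(t(6)) = s(6) = 7, s(t(7)) = s(5) = 4.
Hence s ∘ t = [6 2 3 1 5 7 4].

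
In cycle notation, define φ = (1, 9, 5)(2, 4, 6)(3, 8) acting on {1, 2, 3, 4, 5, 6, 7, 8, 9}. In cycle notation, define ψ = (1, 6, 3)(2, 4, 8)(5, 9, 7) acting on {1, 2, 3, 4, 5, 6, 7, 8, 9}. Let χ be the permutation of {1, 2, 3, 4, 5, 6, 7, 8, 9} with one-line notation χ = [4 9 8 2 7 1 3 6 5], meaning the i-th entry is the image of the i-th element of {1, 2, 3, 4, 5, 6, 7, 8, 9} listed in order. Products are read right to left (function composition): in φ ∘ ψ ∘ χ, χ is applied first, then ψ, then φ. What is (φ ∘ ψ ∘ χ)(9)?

Apply the permutations in order: χ(9) = 5, then ψ(5) = 9, then φ(9) = 5. So (φ ∘ ψ ∘ χ)(9) = 5.

5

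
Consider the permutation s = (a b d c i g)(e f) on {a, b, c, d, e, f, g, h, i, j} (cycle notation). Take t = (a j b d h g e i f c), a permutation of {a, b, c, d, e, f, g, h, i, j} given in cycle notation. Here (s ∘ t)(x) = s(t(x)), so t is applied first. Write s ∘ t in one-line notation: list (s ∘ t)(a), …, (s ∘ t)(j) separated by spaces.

j c b h g i f a e d

For each element, apply t then s: a → j → j; b → d → c; c → a → b; d → h → h; e → i → g; f → c → i; g → e → f; h → g → a; i → f → e; j → b → d.
Collecting the images, s ∘ t = [j c b h g i f a e d].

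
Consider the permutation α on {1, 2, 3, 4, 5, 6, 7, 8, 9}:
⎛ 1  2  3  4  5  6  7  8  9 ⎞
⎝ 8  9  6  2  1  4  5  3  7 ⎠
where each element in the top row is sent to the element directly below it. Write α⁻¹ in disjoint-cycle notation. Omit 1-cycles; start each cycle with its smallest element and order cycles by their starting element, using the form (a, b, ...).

(1, 5, 7, 9, 2, 4, 6, 3, 8)

The cycle decomposition of α is (1, 8, 3, 6, 4, 2, 9, 7, 5).
Reversing each cycle (and rotating so the smallest element leads) gives α⁻¹ = (1, 5, 7, 9, 2, 4, 6, 3, 8).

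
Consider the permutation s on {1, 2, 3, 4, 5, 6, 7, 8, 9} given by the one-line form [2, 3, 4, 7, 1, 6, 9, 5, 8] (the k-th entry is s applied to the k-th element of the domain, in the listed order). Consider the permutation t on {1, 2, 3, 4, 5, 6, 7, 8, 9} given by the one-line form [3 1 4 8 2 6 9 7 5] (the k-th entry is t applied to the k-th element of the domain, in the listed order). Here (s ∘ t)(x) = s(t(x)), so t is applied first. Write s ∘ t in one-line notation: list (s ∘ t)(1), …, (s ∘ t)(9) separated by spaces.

4 2 7 5 3 6 8 9 1

(s ∘ t)(x) = s(t(x)). Computing each image: s(t(1)) = s(3) = 4, s(t(2)) = s(1) = 2, s(t(3)) = s(4) = 7, s(t(4)) = s(8) = 5, s(t(5)) = s(2) = 3, s(t(6)) = s(6) = 6, s(t(7)) = s(9) = 8, s(t(8)) = s(7) = 9, s(t(9)) = s(5) = 1.
Hence s ∘ t = [4 2 7 5 3 6 8 9 1].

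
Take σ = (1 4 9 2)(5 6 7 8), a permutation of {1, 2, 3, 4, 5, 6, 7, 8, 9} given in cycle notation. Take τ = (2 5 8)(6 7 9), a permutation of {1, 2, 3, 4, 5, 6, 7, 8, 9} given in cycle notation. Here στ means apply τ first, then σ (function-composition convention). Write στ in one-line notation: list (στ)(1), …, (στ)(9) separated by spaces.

4 6 3 9 5 8 2 1 7

(στ)(x) = σ(τ(x)). Computing each image: σ(τ(1)) = σ(1) = 4, σ(τ(2)) = σ(5) = 6, σ(τ(3)) = σ(3) = 3, σ(τ(4)) = σ(4) = 9, σ(τ(5)) = σ(8) = 5, σ(τ(6)) = σ(7) = 8, σ(τ(7)) = σ(9) = 2, σ(τ(8)) = σ(2) = 1, σ(τ(9)) = σ(6) = 7.
Hence στ = [4 6 3 9 5 8 2 1 7].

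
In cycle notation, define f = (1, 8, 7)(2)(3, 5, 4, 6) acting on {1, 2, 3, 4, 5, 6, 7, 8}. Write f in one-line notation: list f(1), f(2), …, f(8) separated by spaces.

8 2 5 6 4 3 1 7

Reading each image from the cycles: 1→8, 2→2, 3→5, 4→6, 5→4, 6→3, 7→1, 8→7.
So the one-line form is 8 2 5 6 4 3 1 7.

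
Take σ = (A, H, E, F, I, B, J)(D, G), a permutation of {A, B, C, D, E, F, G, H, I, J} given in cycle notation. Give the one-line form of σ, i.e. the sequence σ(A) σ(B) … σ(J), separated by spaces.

H J C G F I D E B A

Each element maps to the next entry in its cycle (wrapping to the front): A↦H, B↦J, C↦C, D↦G, E↦F, F↦I, G↦D, H↦E, I↦B, J↦A.
Listing these in domain order gives H J C G F I D E B A.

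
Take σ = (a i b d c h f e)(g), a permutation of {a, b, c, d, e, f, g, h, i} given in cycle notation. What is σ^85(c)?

i

c lies in the 8-cycle (a i b d c h f e).
Powers repeat with period 8 on this cycle, and 85 mod 8 = 5, so σ^85(c) = σ^5(c).
Stepping 5 places around the cycle: c → h → f → e → a → i.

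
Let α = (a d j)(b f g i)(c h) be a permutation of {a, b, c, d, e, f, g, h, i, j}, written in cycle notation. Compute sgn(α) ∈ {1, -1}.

1

The cycle lengths are 4, 3, 2, 1.
A cycle of length ℓ contributes ℓ−1 transpositions, so α is a product of 3 + 2 + 1 = 6 transpositions — even.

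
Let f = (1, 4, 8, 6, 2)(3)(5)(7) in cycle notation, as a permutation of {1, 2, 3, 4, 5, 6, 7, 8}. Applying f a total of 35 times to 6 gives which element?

6

6 lies in the 5-cycle (1, 4, 8, 6, 2).
Since the cycle has length 5, f^35 acts on it the same as f^0 (35 mod 5 = 0).
So f^35(6) = 6.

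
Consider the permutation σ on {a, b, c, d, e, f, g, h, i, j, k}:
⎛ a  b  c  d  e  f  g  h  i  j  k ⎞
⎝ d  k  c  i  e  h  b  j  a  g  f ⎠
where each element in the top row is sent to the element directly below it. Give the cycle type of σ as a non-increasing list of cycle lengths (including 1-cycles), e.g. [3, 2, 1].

The disjoint cycles are (a, d, i)(b, k, f, h, j, g)(c)(e), with lengths 6, 3, 1, 1 in non-increasing order.

[6, 3, 1, 1]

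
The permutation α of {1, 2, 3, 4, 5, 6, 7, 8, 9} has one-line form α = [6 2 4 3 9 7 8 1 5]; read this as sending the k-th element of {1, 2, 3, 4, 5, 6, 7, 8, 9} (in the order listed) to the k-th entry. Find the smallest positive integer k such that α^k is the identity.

4

The disjoint-cycle form of α has cycle lengths 4, 2, 2, 1.
The order is lcm(4, 2, 2) = 4.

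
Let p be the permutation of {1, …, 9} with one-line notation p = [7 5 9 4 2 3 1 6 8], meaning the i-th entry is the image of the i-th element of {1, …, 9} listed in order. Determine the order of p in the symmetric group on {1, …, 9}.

4

Decomposing into disjoint cycles gives cycle lengths 4, 2, 2, 1.
The order of p is the least common multiple of its cycle lengths: lcm(4, 2, 2) = 4.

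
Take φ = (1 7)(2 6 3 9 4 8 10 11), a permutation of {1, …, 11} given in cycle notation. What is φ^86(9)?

6

9 lies in the 8-cycle (2 6 3 9 4 8 10 11).
On an 8-cycle, φ^8 is the identity, so φ^86 = φ^6 there (86 ≡ 6 mod 8).
Stepping 6 places around the cycle: 9 → 4 → 8 → 10 → 11 → 2 → 6.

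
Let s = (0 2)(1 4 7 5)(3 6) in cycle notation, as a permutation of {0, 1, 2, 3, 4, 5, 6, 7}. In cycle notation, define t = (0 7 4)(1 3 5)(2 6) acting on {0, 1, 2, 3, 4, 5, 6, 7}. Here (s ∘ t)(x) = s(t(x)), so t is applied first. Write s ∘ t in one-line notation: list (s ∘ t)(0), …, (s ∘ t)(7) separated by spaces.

For each element, apply t then s: 0 → 7 → 5; 1 → 3 → 6; 2 → 6 → 3; 3 → 5 → 1; 4 → 0 → 2; 5 → 1 → 4; 6 → 2 → 0; 7 → 4 → 7.
Collecting the images, s ∘ t = [5 6 3 1 2 4 0 7].

5 6 3 1 2 4 0 7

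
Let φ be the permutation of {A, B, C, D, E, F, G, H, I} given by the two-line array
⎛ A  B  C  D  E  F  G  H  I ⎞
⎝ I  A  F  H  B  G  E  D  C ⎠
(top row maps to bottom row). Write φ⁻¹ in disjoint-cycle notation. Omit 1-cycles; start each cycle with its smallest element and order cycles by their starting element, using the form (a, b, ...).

First write φ in disjoint cycles: (A, I, C, F, G, E, B)(D, H).
Reversing each cycle (and rotating so the smallest element leads) gives φ⁻¹ = (A, B, E, G, F, C, I)(D, H).

(A, B, E, G, F, C, I)(D, H)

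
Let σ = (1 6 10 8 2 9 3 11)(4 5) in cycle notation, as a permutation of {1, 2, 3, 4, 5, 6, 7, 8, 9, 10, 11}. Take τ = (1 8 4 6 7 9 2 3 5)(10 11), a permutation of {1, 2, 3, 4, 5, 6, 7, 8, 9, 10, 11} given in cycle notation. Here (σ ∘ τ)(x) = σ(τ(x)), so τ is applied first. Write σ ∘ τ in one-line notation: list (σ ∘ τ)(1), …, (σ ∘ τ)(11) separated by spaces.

(σ ∘ τ)(x) = σ(τ(x)). Computing each image: σ(τ(1)) = σ(8) = 2, σ(τ(2)) = σ(3) = 11, σ(τ(3)) = σ(5) = 4, σ(τ(4)) = σ(6) = 10, σ(τ(5)) = σ(1) = 6, σ(τ(6)) = σ(7) = 7, σ(τ(7)) = σ(9) = 3, σ(τ(8)) = σ(4) = 5, σ(τ(9)) = σ(2) = 9, σ(τ(10)) = σ(11) = 1, σ(τ(11)) = σ(10) = 8.
Hence σ ∘ τ = [2 11 4 10 6 7 3 5 9 1 8].

2 11 4 10 6 7 3 5 9 1 8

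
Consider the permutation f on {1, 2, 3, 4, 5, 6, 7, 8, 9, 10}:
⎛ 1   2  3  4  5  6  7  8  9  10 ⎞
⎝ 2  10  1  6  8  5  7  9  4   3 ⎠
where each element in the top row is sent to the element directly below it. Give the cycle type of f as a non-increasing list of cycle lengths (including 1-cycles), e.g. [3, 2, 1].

The disjoint cycles are (1 2 10 3)(4 6 5 8 9)(7), with lengths 5, 4, 1 in non-increasing order.

[5, 4, 1]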